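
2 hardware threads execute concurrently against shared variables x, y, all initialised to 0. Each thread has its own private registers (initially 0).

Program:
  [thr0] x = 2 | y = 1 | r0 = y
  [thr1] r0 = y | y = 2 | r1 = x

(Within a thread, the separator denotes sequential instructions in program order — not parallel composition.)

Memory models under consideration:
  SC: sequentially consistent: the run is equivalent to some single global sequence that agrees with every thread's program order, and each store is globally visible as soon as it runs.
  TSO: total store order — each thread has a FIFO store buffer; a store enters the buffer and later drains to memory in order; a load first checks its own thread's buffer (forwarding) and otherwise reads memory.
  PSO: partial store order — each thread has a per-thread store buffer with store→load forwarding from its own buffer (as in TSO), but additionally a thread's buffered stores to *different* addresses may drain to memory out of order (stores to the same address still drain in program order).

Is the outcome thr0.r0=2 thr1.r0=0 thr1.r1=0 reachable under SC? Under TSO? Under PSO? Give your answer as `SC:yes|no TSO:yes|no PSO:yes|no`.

SC:no TSO:yes PSO:yes

outcome vector order: (thr0.r0,thr1.r0,thr1.r1)
under SC → 100, 102, 112, 202, 212
under TSO → 100, 102, 112, 200, 202, 212
under PSO → 100, 102, 110, 112, 200, 202, 210, 212
target 200 ∈ {TSO,PSO}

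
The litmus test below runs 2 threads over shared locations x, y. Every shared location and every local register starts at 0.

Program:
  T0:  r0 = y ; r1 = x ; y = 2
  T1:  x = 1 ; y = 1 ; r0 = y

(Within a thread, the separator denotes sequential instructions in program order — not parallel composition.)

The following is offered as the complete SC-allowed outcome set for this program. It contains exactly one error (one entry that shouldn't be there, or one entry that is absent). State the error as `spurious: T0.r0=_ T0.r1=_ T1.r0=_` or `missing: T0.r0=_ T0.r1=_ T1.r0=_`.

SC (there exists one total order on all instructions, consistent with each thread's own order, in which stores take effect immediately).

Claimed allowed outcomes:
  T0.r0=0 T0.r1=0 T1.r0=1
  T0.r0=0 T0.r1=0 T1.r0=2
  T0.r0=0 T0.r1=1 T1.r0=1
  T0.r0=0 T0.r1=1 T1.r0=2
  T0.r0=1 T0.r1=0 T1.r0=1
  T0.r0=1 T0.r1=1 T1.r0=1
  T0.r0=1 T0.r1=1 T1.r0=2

outcome vector order: (T0.r0,T0.r1,T1.r0)
SC: 6 outcomes — {(0,0,1), (0,0,2), (0,1,1), (0,1,2), (1,1,1), (1,1,2)}
claimed∖SC = {(1,0,1)}

spurious: T0.r0=1 T0.r1=0 T1.r0=1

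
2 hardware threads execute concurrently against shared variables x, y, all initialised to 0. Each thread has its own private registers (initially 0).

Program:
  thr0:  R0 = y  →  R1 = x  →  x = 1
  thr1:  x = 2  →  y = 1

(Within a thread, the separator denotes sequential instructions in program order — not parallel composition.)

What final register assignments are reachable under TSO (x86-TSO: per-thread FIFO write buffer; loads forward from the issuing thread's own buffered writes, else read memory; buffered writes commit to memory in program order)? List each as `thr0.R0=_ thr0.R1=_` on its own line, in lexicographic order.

thr0.R0=0 thr0.R1=0
thr0.R0=0 thr0.R1=2
thr0.R0=1 thr0.R1=2

outcome vector order: (thr0.R0,thr0.R1)
|TSO outcomes| = 3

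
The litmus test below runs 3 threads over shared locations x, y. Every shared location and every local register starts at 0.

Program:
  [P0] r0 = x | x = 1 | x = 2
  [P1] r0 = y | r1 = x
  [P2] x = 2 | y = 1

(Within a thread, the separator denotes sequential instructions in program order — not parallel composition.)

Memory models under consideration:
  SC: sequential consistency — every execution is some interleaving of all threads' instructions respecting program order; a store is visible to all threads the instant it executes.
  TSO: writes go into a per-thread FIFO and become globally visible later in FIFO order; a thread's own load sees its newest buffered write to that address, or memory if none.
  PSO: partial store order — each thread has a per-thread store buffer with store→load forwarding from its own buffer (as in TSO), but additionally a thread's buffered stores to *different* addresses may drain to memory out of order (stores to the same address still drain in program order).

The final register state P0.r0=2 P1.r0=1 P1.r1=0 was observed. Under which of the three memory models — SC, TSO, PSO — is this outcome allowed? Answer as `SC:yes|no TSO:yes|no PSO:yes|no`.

SC:no TSO:no PSO:yes

outcome vector order: (P0.r0,P1.r0,P1.r1)
[SC] allowed = {<0 0 0> <0 0 1> <0 0 2> <0 1 1> <0 1 2> <2 0 0> <2 0 1> <2 0 2> <2 1 1> <2 1 2>}
[TSO] allowed = {<0 0 0> <0 0 1> <0 0 2> <0 1 1> <0 1 2> <2 0 0> <2 0 1> <2 0 2> <2 1 1> <2 1 2>}
[PSO] allowed = {<0 0 0> <0 0 1> <0 0 2> <0 1 0> <0 1 1> <0 1 2> <2 0 0> <2 0 1> <2 0 2> <2 1 0> <2 1 1> <2 1 2>}
target <2 1 0> ∈ {PSO}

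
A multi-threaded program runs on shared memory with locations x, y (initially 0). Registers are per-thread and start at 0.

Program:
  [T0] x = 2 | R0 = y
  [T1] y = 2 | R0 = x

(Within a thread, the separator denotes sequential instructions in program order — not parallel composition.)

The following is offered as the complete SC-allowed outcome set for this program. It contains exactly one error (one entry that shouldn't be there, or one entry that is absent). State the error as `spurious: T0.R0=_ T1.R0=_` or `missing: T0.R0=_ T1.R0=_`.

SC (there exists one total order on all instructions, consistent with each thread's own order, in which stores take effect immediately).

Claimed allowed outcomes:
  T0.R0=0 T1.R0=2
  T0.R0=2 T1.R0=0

outcome vector order: (T0.R0,T1.R0)
SC (3): (0,2), (2,0), (2,2)
SC∖claimed = {(2,2)}

missing: T0.R0=2 T1.R0=2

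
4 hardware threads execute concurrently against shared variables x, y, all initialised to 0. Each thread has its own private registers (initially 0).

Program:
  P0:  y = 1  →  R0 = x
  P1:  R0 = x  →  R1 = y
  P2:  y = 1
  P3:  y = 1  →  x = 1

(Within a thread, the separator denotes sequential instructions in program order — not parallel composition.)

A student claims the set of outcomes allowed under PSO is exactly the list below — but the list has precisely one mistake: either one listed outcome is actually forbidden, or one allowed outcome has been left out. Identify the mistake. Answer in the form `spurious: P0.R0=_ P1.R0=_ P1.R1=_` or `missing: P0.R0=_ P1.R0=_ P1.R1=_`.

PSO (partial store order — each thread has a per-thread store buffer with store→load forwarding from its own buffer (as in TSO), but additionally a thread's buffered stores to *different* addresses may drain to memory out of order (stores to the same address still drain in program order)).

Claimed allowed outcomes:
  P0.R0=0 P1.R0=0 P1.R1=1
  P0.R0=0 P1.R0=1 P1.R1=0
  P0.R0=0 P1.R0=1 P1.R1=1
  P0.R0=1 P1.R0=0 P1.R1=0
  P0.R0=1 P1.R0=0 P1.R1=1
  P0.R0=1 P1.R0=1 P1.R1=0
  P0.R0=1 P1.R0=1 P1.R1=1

outcome vector order: (P0.R0,P1.R0,P1.R1)
PSO: 8 outcomes — {000; 001; 010; 011; 100; 101; 110; 111}
PSO∖claimed = {000}

missing: P0.R0=0 P1.R0=0 P1.R1=0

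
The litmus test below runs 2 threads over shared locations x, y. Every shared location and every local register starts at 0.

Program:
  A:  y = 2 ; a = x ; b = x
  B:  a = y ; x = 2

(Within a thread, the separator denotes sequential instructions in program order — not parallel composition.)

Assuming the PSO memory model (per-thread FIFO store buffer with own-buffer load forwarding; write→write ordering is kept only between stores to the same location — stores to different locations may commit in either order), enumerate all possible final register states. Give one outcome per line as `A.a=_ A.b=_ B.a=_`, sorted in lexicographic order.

outcome vector order: (A.a,A.b,B.a)
|PSO outcomes| = 6

A.a=0 A.b=0 B.a=0
A.a=0 A.b=0 B.a=2
A.a=0 A.b=2 B.a=0
A.a=0 A.b=2 B.a=2
A.a=2 A.b=2 B.a=0
A.a=2 A.b=2 B.a=2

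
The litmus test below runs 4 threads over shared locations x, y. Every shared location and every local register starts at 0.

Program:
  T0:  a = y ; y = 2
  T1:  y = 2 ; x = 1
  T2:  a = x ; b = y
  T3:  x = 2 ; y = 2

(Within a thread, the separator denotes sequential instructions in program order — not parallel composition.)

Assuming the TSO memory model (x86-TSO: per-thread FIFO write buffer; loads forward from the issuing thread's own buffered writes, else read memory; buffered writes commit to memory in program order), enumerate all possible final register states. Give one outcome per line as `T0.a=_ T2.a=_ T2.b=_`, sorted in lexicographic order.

T0.a=0 T2.a=0 T2.b=0
T0.a=0 T2.a=0 T2.b=2
T0.a=0 T2.a=1 T2.b=2
T0.a=0 T2.a=2 T2.b=0
T0.a=0 T2.a=2 T2.b=2
T0.a=2 T2.a=0 T2.b=0
T0.a=2 T2.a=0 T2.b=2
T0.a=2 T2.a=1 T2.b=2
T0.a=2 T2.a=2 T2.b=0
T0.a=2 T2.a=2 T2.b=2

outcome vector order: (T0.a,T2.a,T2.b)
|TSO outcomes| = 10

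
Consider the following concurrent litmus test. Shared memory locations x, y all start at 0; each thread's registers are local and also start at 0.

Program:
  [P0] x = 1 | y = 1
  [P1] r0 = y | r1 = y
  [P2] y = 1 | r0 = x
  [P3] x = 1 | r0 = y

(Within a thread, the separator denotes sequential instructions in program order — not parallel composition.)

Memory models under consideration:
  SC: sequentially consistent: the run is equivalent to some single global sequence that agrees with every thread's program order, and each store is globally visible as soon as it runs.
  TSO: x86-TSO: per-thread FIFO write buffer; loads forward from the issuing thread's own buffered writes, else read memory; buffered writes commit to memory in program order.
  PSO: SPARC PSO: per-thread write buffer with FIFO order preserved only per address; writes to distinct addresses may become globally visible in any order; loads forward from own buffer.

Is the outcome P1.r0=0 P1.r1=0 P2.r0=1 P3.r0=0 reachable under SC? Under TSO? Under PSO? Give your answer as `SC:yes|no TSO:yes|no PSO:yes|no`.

outcome vector order: (P1.r0,P1.r1,P2.r0,P3.r0)
SC: 9 outcomes — {0/0/0/1; 0/0/1/0; 0/0/1/1; 0/1/0/1; 0/1/1/0; 0/1/1/1; 1/1/0/1; 1/1/1/0; 1/1/1/1}
TSO: 12 outcomes — {0/0/0/0; 0/0/0/1; 0/0/1/0; 0/0/1/1; 0/1/0/0; 0/1/0/1; 0/1/1/0; 0/1/1/1; 1/1/0/0; 1/1/0/1; 1/1/1/0; 1/1/1/1}
PSO: 12 outcomes — {0/0/0/0; 0/0/0/1; 0/0/1/0; 0/0/1/1; 0/1/0/0; 0/1/0/1; 0/1/1/0; 0/1/1/1; 1/1/0/0; 1/1/0/1; 1/1/1/0; 1/1/1/1}
target 0/0/1/0 ∈ {SC,TSO,PSO}

SC:yes TSO:yes PSO:yes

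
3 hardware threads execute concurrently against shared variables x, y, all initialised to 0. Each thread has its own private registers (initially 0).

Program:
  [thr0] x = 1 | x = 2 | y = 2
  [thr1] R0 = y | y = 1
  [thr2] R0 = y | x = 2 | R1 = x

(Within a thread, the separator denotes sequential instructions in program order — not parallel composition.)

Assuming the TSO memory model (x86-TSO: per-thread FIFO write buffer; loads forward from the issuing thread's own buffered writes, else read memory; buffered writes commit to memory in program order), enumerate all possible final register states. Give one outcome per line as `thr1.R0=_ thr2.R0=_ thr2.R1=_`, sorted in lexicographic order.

outcome vector order: (thr1.R0,thr2.R0,thr2.R1)
|TSO outcomes| = 9

thr1.R0=0 thr2.R0=0 thr2.R1=1
thr1.R0=0 thr2.R0=0 thr2.R1=2
thr1.R0=0 thr2.R0=1 thr2.R1=1
thr1.R0=0 thr2.R0=1 thr2.R1=2
thr1.R0=0 thr2.R0=2 thr2.R1=2
thr1.R0=2 thr2.R0=0 thr2.R1=1
thr1.R0=2 thr2.R0=0 thr2.R1=2
thr1.R0=2 thr2.R0=1 thr2.R1=2
thr1.R0=2 thr2.R0=2 thr2.R1=2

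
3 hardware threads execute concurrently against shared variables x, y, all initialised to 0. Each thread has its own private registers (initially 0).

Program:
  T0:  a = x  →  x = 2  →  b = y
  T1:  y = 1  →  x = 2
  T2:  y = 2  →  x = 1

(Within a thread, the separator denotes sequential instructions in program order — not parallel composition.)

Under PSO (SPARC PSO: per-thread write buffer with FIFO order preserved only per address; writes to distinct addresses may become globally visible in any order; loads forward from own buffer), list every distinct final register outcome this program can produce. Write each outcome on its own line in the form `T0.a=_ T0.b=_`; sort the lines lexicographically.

outcome vector order: (T0.a,T0.b)
|PSO outcomes| = 9

T0.a=0 T0.b=0
T0.a=0 T0.b=1
T0.a=0 T0.b=2
T0.a=1 T0.b=0
T0.a=1 T0.b=1
T0.a=1 T0.b=2
T0.a=2 T0.b=0
T0.a=2 T0.b=1
T0.a=2 T0.b=2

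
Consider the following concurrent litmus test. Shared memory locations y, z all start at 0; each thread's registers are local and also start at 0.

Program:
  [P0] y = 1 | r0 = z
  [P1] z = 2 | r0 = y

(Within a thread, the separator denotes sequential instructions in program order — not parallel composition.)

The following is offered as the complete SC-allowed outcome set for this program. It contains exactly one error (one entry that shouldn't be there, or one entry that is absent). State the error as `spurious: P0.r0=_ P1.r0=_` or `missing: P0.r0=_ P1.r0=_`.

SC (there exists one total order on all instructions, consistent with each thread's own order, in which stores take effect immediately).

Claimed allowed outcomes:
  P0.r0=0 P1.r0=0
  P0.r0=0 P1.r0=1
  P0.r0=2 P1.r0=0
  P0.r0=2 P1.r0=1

outcome vector order: (P0.r0,P1.r0)
[SC] allowed = {0/1 2/0 2/1}
claimed∖SC = {0/0}

spurious: P0.r0=0 P1.r0=0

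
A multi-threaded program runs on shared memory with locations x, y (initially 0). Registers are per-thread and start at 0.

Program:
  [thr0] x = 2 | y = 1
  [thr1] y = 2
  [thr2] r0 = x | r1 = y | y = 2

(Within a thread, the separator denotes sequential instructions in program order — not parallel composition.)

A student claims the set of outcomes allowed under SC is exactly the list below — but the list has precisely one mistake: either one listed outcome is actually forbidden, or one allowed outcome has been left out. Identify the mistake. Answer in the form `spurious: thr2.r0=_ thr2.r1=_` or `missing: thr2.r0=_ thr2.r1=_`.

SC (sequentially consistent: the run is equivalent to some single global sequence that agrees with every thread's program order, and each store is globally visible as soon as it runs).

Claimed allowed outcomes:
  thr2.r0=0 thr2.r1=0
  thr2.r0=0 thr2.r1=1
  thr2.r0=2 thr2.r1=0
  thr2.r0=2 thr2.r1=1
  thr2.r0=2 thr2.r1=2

outcome vector order: (thr2.r0,thr2.r1)
SC (6): 0/0 0/1 0/2 2/0 2/1 2/2
SC∖claimed = {0/2}

missing: thr2.r0=0 thr2.r1=2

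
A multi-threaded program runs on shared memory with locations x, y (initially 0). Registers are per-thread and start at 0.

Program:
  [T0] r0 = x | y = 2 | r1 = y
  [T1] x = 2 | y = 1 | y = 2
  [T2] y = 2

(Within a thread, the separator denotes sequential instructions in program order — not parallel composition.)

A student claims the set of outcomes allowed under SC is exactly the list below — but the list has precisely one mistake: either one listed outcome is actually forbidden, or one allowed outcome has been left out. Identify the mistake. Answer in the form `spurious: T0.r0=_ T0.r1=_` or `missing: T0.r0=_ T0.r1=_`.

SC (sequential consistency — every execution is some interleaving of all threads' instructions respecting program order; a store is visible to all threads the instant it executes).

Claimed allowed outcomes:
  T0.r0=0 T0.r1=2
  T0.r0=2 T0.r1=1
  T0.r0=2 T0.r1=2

outcome vector order: (T0.r0,T0.r1)
SC (4): <0 1> <0 2> <2 1> <2 2>
SC∖claimed = {<0 1>}

missing: T0.r0=0 T0.r1=1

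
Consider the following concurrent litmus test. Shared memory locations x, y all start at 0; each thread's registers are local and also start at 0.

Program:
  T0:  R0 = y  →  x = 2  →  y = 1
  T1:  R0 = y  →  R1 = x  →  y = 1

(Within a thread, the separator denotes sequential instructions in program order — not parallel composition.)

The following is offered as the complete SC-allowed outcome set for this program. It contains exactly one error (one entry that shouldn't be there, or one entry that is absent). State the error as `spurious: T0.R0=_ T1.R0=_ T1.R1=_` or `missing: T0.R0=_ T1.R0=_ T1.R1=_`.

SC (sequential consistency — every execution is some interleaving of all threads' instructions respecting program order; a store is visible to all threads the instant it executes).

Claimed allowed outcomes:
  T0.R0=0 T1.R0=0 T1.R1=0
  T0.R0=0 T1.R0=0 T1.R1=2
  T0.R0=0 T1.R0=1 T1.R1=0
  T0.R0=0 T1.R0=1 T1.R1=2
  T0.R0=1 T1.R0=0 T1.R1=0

outcome vector order: (T0.R0,T1.R0,T1.R1)
SC: 4 outcomes — {000, 002, 012, 100}
claimed∖SC = {010}

spurious: T0.R0=0 T1.R0=1 T1.R1=0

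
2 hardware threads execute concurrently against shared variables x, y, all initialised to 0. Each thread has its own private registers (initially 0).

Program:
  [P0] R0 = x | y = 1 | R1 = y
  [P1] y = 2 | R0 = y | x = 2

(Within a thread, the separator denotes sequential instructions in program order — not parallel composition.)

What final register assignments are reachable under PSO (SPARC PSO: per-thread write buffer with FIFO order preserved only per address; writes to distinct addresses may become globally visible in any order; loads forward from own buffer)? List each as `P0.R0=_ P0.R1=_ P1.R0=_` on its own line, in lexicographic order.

outcome vector order: (P0.R0,P0.R1,P1.R0)
|PSO outcomes| = 5

P0.R0=0 P0.R1=1 P1.R0=1
P0.R0=0 P0.R1=1 P1.R0=2
P0.R0=0 P0.R1=2 P1.R0=2
P0.R0=2 P0.R1=1 P1.R0=2
P0.R0=2 P0.R1=2 P1.R0=2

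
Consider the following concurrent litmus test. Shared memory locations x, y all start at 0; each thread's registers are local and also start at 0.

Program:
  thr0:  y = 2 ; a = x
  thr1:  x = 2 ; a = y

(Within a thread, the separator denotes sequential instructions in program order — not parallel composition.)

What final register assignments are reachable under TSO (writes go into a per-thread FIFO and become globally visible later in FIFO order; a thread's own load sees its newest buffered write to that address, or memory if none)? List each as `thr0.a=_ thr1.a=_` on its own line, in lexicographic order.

outcome vector order: (thr0.a,thr1.a)
|TSO outcomes| = 4

thr0.a=0 thr1.a=0
thr0.a=0 thr1.a=2
thr0.a=2 thr1.a=0
thr0.a=2 thr1.a=2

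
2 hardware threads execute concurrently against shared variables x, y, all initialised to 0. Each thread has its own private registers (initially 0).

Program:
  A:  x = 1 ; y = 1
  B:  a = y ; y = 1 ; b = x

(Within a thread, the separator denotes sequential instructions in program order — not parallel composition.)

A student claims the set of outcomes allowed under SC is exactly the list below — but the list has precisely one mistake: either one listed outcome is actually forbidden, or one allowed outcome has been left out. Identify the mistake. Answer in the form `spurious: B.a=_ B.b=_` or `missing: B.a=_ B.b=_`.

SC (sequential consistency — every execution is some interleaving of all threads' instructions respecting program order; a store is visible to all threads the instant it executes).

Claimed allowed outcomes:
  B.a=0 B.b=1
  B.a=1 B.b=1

missing: B.a=0 B.b=0

outcome vector order: (B.a,B.b)
[SC] allowed = {<0 0>, <0 1>, <1 1>}
SC∖claimed = {<0 0>}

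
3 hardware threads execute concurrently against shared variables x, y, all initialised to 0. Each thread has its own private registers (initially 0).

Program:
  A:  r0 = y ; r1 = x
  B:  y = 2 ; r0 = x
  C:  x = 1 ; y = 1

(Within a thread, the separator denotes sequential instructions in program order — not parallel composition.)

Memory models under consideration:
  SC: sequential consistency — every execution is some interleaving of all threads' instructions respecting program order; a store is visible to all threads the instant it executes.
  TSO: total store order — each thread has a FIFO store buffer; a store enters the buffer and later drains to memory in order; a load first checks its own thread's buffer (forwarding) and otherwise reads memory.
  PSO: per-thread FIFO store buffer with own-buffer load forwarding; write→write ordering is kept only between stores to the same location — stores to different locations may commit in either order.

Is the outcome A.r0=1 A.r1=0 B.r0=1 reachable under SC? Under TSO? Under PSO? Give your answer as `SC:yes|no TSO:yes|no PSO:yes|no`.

SC:no TSO:no PSO:yes

outcome vector order: (A.r0,A.r1,B.r0)
SC: 10 outcomes — {<0 0 0>, <0 0 1>, <0 1 0>, <0 1 1>, <1 1 0>, <1 1 1>, <2 0 0>, <2 0 1>, <2 1 0>, <2 1 1>}
TSO: 10 outcomes — {<0 0 0>, <0 0 1>, <0 1 0>, <0 1 1>, <1 1 0>, <1 1 1>, <2 0 0>, <2 0 1>, <2 1 0>, <2 1 1>}
PSO: 12 outcomes — {<0 0 0>, <0 0 1>, <0 1 0>, <0 1 1>, <1 0 0>, <1 0 1>, <1 1 0>, <1 1 1>, <2 0 0>, <2 0 1>, <2 1 0>, <2 1 1>}
target <1 0 1> ∈ {PSO}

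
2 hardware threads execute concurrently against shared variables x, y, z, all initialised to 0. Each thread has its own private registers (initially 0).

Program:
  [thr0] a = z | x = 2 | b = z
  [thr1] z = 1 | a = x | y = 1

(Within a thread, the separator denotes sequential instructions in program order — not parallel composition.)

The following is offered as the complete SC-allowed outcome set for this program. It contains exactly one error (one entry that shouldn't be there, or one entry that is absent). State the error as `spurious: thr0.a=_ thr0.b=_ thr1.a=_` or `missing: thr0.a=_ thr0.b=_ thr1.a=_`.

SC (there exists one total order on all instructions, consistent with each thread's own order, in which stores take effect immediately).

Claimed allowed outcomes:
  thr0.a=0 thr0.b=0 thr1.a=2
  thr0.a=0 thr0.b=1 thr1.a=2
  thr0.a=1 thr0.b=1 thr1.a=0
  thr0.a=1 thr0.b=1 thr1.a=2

outcome vector order: (thr0.a,thr0.b,thr1.a)
[SC] allowed = {0/0/2 0/1/0 0/1/2 1/1/0 1/1/2}
SC∖claimed = {0/1/0}

missing: thr0.a=0 thr0.b=1 thr1.a=0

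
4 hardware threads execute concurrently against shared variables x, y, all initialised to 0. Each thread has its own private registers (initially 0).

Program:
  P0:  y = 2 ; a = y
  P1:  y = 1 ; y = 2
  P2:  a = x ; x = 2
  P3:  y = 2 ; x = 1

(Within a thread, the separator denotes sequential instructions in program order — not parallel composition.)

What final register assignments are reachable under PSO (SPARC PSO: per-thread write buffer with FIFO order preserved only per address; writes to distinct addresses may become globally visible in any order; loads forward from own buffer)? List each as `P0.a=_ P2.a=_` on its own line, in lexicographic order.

outcome vector order: (P0.a,P2.a)
|PSO outcomes| = 4

P0.a=1 P2.a=0
P0.a=1 P2.a=1
P0.a=2 P2.a=0
P0.a=2 P2.a=1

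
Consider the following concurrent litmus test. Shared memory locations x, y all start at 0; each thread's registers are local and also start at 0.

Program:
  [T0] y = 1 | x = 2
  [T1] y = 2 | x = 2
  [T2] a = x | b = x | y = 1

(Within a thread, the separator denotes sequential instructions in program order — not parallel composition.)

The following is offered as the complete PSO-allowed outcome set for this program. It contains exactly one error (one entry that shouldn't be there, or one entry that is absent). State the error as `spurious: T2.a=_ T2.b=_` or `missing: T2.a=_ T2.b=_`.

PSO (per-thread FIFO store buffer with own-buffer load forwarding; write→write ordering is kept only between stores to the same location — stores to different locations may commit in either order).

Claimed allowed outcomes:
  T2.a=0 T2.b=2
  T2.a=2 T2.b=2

missing: T2.a=0 T2.b=0

outcome vector order: (T2.a,T2.b)
PSO (3): 00; 02; 22
PSO∖claimed = {00}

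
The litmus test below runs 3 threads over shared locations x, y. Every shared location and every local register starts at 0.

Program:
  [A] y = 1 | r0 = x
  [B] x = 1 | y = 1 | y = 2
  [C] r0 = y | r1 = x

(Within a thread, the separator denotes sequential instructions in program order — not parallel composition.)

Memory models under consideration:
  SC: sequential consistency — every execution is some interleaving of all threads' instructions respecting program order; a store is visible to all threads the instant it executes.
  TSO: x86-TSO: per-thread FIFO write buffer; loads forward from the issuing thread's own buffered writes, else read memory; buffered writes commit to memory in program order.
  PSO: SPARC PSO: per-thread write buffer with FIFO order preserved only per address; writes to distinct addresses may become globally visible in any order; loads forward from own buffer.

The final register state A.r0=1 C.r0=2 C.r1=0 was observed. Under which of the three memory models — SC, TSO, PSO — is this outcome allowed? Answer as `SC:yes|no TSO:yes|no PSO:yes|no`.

outcome vector order: (A.r0,C.r0,C.r1)
SC: 10 outcomes — {000, 001, 010, 011, 021, 100, 101, 110, 111, 121}
TSO: 10 outcomes — {000, 001, 010, 011, 021, 100, 101, 110, 111, 121}
PSO: 12 outcomes — {000, 001, 010, 011, 020, 021, 100, 101, 110, 111, 120, 121}
target 120 ∈ {PSO}

SC:no TSO:no PSO:yes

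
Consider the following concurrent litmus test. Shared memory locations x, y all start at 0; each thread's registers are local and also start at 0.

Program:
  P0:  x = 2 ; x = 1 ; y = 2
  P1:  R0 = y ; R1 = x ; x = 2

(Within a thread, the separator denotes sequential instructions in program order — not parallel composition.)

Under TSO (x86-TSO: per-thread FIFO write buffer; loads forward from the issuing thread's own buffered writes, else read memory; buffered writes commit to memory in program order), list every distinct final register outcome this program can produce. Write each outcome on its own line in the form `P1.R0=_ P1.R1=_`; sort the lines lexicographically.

outcome vector order: (P1.R0,P1.R1)
|TSO outcomes| = 4

P1.R0=0 P1.R1=0
P1.R0=0 P1.R1=1
P1.R0=0 P1.R1=2
P1.R0=2 P1.R1=1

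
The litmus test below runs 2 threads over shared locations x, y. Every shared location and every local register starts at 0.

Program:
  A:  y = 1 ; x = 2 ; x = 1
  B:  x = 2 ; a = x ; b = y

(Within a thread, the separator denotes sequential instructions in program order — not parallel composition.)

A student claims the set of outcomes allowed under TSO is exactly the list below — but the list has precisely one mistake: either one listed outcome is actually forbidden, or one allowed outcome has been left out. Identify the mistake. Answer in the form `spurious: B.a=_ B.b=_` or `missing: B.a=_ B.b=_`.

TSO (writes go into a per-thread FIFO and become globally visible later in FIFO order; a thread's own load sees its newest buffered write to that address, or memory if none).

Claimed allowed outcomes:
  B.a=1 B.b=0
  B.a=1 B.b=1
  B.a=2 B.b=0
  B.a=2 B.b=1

outcome vector order: (B.a,B.b)
under TSO → (1,1), (2,0), (2,1)
claimed∖TSO = {(1,0)}

spurious: B.a=1 B.b=0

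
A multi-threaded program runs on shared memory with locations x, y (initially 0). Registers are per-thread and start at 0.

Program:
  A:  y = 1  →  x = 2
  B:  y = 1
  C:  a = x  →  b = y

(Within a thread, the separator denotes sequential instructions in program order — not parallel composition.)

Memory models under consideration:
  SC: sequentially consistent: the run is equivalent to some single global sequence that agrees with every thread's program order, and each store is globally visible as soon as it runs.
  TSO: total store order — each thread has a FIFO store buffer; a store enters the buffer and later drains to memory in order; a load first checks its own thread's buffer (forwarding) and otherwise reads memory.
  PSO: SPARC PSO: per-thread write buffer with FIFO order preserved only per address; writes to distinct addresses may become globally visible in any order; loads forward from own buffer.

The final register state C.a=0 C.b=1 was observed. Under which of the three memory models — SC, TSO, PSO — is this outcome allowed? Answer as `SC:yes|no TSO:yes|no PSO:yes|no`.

outcome vector order: (C.a,C.b)
SC: 3 outcomes — {00, 01, 21}
TSO: 3 outcomes — {00, 01, 21}
PSO: 4 outcomes — {00, 01, 20, 21}
target 01 ∈ {SC,TSO,PSO}

SC:yes TSO:yes PSO:yes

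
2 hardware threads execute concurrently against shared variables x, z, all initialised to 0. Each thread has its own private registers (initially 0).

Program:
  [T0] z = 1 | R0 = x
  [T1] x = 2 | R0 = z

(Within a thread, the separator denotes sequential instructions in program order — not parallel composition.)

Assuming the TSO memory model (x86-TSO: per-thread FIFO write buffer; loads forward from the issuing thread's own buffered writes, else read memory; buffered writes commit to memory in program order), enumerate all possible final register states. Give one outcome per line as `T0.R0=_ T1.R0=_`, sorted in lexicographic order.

T0.R0=0 T1.R0=0
T0.R0=0 T1.R0=1
T0.R0=2 T1.R0=0
T0.R0=2 T1.R0=1

outcome vector order: (T0.R0,T1.R0)
|TSO outcomes| = 4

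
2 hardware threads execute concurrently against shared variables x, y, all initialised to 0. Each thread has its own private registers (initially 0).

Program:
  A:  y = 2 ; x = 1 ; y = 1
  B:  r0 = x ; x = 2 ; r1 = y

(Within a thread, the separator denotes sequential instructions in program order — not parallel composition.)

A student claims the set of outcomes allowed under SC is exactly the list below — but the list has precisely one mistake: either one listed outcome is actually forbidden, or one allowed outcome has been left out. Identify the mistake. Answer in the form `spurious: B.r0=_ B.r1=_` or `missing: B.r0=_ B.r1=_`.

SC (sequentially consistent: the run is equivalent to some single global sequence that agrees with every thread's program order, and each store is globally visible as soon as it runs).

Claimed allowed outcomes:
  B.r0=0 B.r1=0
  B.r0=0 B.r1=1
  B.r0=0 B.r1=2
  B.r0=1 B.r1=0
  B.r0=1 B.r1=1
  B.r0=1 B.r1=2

spurious: B.r0=1 B.r1=0

outcome vector order: (B.r0,B.r1)
SC: 5 outcomes — {0/0; 0/1; 0/2; 1/1; 1/2}
claimed∖SC = {1/0}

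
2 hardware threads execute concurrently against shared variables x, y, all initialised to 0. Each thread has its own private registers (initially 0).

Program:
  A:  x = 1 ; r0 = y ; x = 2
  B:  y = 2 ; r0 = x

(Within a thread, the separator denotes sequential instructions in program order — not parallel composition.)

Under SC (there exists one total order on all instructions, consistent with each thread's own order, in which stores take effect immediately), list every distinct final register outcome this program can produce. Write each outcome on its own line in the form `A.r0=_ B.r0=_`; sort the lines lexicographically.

outcome vector order: (A.r0,B.r0)
|SC outcomes| = 5

A.r0=0 B.r0=1
A.r0=0 B.r0=2
A.r0=2 B.r0=0
A.r0=2 B.r0=1
A.r0=2 B.r0=2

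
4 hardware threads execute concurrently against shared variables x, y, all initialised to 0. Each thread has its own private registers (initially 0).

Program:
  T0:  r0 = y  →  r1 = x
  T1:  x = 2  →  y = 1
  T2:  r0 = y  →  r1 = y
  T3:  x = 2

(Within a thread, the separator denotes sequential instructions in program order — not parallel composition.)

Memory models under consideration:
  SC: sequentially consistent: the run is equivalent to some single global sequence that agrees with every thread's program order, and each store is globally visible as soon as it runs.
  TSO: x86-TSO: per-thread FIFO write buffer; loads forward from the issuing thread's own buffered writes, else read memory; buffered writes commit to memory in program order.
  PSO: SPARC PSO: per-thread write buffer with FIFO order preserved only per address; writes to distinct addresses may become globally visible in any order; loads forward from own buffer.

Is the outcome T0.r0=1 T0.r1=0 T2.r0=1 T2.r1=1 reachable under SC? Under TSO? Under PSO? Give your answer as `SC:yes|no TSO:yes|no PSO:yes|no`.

SC:no TSO:no PSO:yes

outcome vector order: (T0.r0,T0.r1,T2.r0,T2.r1)
[SC] allowed = {0000 0001 0011 0200 0201 0211 1200 1201 1211}
[TSO] allowed = {0000 0001 0011 0200 0201 0211 1200 1201 1211}
[PSO] allowed = {0000 0001 0011 0200 0201 0211 1000 1001 1011 1200 1201 1211}
target 1011 ∈ {PSO}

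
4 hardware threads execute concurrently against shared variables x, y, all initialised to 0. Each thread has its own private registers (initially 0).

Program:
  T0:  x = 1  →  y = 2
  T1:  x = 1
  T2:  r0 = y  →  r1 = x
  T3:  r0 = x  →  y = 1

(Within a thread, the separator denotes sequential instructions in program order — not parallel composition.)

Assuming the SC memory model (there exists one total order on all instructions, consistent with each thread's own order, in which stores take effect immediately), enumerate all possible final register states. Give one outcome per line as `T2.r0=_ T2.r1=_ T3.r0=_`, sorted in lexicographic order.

T2.r0=0 T2.r1=0 T3.r0=0
T2.r0=0 T2.r1=0 T3.r0=1
T2.r0=0 T2.r1=1 T3.r0=0
T2.r0=0 T2.r1=1 T3.r0=1
T2.r0=1 T2.r1=0 T3.r0=0
T2.r0=1 T2.r1=1 T3.r0=0
T2.r0=1 T2.r1=1 T3.r0=1
T2.r0=2 T2.r1=1 T3.r0=0
T2.r0=2 T2.r1=1 T3.r0=1

outcome vector order: (T2.r0,T2.r1,T3.r0)
|SC outcomes| = 9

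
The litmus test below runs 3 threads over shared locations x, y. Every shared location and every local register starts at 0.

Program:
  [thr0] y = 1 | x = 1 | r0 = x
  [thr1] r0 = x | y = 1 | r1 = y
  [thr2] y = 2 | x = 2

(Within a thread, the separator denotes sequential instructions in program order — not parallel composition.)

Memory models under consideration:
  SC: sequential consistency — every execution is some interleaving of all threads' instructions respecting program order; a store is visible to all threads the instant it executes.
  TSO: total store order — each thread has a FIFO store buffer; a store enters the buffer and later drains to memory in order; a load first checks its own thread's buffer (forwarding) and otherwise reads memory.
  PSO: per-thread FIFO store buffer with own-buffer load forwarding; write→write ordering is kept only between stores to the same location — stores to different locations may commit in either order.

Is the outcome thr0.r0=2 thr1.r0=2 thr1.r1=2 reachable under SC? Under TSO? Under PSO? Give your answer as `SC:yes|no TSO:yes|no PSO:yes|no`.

outcome vector order: (thr0.r0,thr1.r0,thr1.r1)
SC (10): (1,0,1), (1,0,2), (1,1,1), (1,1,2), (1,2,1), (2,0,1), (2,0,2), (2,1,1), (2,1,2), (2,2,1)
TSO (10): (1,0,1), (1,0,2), (1,1,1), (1,1,2), (1,2,1), (2,0,1), (2,0,2), (2,1,1), (2,1,2), (2,2,1)
PSO (12): (1,0,1), (1,0,2), (1,1,1), (1,1,2), (1,2,1), (1,2,2), (2,0,1), (2,0,2), (2,1,1), (2,1,2), (2,2,1), (2,2,2)
target (2,2,2) ∈ {PSO}

SC:no TSO:no PSO:yes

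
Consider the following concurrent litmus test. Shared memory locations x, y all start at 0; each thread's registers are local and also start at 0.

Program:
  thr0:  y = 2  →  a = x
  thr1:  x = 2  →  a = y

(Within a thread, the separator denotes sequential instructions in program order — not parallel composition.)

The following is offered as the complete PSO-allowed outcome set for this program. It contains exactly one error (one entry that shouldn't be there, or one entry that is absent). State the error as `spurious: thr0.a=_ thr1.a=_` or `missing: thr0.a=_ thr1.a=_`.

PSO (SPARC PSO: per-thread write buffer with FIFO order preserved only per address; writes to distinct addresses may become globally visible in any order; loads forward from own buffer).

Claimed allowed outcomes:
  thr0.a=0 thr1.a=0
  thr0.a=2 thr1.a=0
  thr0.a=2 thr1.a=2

missing: thr0.a=0 thr1.a=2

outcome vector order: (thr0.a,thr1.a)
PSO (4): 00 02 20 22
PSO∖claimed = {02}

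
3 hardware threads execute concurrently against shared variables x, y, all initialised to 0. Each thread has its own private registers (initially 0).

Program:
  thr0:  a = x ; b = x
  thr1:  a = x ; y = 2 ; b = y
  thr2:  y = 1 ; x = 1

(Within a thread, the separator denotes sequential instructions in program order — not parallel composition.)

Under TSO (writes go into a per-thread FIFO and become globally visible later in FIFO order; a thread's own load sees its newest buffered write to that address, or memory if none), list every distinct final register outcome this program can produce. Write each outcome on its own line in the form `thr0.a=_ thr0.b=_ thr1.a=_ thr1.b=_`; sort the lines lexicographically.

thr0.a=0 thr0.b=0 thr1.a=0 thr1.b=1
thr0.a=0 thr0.b=0 thr1.a=0 thr1.b=2
thr0.a=0 thr0.b=0 thr1.a=1 thr1.b=2
thr0.a=0 thr0.b=1 thr1.a=0 thr1.b=1
thr0.a=0 thr0.b=1 thr1.a=0 thr1.b=2
thr0.a=0 thr0.b=1 thr1.a=1 thr1.b=2
thr0.a=1 thr0.b=1 thr1.a=0 thr1.b=1
thr0.a=1 thr0.b=1 thr1.a=0 thr1.b=2
thr0.a=1 thr0.b=1 thr1.a=1 thr1.b=2

outcome vector order: (thr0.a,thr0.b,thr1.a,thr1.b)
|TSO outcomes| = 9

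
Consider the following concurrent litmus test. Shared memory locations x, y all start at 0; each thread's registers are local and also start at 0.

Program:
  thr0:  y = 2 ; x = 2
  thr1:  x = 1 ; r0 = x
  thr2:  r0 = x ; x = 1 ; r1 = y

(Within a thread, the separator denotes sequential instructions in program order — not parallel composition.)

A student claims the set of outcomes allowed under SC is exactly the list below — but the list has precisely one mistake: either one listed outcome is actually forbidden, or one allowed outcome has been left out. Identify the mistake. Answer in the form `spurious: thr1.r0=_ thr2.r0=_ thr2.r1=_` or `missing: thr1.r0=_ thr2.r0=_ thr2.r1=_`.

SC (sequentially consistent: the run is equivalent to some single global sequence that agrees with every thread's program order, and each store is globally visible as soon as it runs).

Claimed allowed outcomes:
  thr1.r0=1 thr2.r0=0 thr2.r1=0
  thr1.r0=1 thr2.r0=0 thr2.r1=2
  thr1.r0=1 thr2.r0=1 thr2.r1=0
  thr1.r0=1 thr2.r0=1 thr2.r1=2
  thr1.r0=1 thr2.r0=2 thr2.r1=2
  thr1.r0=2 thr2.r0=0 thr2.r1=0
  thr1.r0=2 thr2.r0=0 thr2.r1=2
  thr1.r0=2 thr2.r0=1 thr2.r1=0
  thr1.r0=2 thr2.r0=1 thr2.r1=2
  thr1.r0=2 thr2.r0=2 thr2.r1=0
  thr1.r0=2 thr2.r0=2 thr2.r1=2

outcome vector order: (thr1.r0,thr2.r0,thr2.r1)
SC: 10 outcomes — {1/0/0; 1/0/2; 1/1/0; 1/1/2; 1/2/2; 2/0/0; 2/0/2; 2/1/0; 2/1/2; 2/2/2}
claimed∖SC = {2/2/0}

spurious: thr1.r0=2 thr2.r0=2 thr2.r1=0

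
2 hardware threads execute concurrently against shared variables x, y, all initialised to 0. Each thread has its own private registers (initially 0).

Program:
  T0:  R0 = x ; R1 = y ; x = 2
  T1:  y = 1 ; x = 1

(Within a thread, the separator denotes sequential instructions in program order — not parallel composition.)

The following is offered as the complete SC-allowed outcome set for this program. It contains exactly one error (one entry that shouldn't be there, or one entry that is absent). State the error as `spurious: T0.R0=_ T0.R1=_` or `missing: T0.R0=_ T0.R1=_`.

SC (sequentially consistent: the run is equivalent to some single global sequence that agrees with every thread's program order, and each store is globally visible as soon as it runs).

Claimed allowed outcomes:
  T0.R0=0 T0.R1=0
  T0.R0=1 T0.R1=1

outcome vector order: (T0.R0,T0.R1)
SC: 3 outcomes — {<0 0> <0 1> <1 1>}
SC∖claimed = {<0 1>}

missing: T0.R0=0 T0.R1=1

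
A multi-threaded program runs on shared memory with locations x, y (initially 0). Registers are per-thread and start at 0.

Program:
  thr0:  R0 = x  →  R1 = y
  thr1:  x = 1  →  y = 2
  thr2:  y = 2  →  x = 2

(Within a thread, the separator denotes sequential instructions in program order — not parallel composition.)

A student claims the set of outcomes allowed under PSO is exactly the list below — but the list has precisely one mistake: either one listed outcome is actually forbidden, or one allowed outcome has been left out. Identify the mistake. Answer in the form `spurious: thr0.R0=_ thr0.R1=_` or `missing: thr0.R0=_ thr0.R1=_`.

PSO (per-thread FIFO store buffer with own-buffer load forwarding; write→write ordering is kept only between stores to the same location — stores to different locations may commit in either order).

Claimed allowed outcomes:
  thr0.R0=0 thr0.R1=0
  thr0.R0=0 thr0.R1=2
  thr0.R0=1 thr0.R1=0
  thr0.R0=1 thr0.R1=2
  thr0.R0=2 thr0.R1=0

missing: thr0.R0=2 thr0.R1=2

outcome vector order: (thr0.R0,thr0.R1)
PSO: 6 outcomes — {00, 02, 10, 12, 20, 22}
PSO∖claimed = {22}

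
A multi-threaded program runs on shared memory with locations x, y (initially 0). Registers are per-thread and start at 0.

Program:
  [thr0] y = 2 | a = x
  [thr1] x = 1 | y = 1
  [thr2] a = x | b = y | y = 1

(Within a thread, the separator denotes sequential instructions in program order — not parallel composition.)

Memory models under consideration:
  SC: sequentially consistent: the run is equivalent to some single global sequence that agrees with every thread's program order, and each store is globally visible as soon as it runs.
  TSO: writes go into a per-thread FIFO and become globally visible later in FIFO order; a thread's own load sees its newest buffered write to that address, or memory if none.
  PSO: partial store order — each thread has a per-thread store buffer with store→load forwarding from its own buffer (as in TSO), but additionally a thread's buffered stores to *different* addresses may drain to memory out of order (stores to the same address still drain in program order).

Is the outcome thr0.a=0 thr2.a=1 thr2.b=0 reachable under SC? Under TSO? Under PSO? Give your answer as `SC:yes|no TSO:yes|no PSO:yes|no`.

SC:no TSO:yes PSO:yes

outcome vector order: (thr0.a,thr2.a,thr2.b)
under SC → 000 001 002 011 012 100 101 102 110 111 112
under TSO → 000 001 002 010 011 012 100 101 102 110 111 112
under PSO → 000 001 002 010 011 012 100 101 102 110 111 112
target 010 ∈ {TSO,PSO}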